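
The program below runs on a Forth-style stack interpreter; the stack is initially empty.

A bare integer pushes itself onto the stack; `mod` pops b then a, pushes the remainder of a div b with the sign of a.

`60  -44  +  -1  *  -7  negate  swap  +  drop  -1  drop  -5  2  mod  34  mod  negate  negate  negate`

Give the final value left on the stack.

60     -> [60]
-44    -> [60, -44]
+      -> [16]
-1     -> [16, -1]
*      -> [-16]
-7     -> [-16, -7]
negate -> [-16, 7]
swap   -> [7, -16]
+      -> [-9]
drop   -> []
-1     -> [-1]
drop   -> []
-5     -> [-5]
2      -> [-5, 2]
mod    -> [-1]
34     -> [-1, 34]
mod    -> [-1]
negate -> [1]
negate -> [-1]
negate -> [1]

1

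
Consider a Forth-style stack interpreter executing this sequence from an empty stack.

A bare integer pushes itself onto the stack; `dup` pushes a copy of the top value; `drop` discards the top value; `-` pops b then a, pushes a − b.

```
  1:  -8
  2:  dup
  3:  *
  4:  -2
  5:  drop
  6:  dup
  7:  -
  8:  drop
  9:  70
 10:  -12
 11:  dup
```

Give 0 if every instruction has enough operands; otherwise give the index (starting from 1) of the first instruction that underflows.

-8   -> [-8]
dup  -> [-8, -8]
*    -> [64]
-2   -> [64, -2]
drop -> [64]
dup  -> [64, 64]
-    -> [0]
drop -> []
70   -> [70]
-12  -> [70, -12]
dup  -> [70, -12, -12]

0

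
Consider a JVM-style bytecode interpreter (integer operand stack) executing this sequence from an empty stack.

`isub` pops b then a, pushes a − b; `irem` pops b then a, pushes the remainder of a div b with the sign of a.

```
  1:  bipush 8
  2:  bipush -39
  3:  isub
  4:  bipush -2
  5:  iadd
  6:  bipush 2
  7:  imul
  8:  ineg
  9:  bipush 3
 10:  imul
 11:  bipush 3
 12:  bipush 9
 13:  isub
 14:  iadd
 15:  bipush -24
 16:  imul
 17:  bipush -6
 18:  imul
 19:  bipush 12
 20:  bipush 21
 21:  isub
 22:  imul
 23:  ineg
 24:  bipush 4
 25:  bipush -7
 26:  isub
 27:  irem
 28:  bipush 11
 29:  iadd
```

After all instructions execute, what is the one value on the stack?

bipush 8   → 8
bipush -39 → 8 -39
isub       → 47
bipush -2  → 47 -2
iadd       → 45
bipush 2   → 45 2
imul       → 90
ineg       → -90
bipush 3   → -90 3
imul       → -270
bipush 3   → -270 3
bipush 9   → -270 3 9
isub       → -270 -6
iadd       → -276
bipush -24 → -276 -24
imul       → 6624
bipush -6  → 6624 -6
imul       → -39744
bipush 12  → -39744 12
bipush 21  → -39744 12 21
isub       → -39744 -9
imul       → 357696
ineg       → -357696
bipush 4   → -357696 4
bipush -7  → -357696 4 -7
isub       → -357696 11
irem       → -9
bipush 11  → -9 11
iadd       → 2

2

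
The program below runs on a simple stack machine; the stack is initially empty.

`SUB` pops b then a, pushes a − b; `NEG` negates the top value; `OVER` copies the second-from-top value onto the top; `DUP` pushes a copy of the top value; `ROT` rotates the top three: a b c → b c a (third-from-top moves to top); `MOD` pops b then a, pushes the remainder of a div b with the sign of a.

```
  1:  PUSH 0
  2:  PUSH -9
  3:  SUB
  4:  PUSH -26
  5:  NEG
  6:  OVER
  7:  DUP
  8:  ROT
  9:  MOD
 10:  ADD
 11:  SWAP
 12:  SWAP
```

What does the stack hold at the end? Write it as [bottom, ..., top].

PUSH 0   -> 0
PUSH -9  -> 0 -9
SUB      -> 9
PUSH -26 -> 9 -26
NEG      -> 9 26
OVER     -> 9 26 9
DUP      -> 9 26 9 9
ROT      -> 9 9 9 26
MOD      -> 9 9 9
ADD      -> 9 18
SWAP     -> 18 9
SWAP     -> 9 18

[9, 18]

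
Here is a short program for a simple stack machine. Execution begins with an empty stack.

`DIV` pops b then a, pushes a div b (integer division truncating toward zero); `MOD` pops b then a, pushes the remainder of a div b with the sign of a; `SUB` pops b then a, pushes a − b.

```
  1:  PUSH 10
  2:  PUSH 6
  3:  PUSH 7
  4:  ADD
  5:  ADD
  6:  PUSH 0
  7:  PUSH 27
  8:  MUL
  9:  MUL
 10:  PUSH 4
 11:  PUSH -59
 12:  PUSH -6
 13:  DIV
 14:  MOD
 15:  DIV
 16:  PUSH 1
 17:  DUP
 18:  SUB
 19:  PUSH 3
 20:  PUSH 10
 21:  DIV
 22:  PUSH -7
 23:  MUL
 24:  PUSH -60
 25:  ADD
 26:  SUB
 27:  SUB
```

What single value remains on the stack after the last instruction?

-60

PUSH 10  : 10
PUSH 6   : 10 6
PUSH 7   : 10 6 7
ADD      : 10 13
ADD      : 23
PUSH 0   : 23 0
PUSH 27  : 23 0 27
MUL      : 23 0
MUL      : 0
PUSH 4   : 0 4
PUSH -59 : 0 4 -59
PUSH -6  : 0 4 -59 -6
DIV      : 0 4 9
MOD      : 0 4
DIV      : 0
PUSH 1   : 0 1
DUP      : 0 1 1
SUB      : 0 0
PUSH 3   : 0 0 3
PUSH 10  : 0 0 3 10
DIV      : 0 0 0
PUSH -7  : 0 0 0 -7
MUL      : 0 0 0
PUSH -60 : 0 0 0 -60
ADD      : 0 0 -60
SUB      : 0 60
SUB      : -60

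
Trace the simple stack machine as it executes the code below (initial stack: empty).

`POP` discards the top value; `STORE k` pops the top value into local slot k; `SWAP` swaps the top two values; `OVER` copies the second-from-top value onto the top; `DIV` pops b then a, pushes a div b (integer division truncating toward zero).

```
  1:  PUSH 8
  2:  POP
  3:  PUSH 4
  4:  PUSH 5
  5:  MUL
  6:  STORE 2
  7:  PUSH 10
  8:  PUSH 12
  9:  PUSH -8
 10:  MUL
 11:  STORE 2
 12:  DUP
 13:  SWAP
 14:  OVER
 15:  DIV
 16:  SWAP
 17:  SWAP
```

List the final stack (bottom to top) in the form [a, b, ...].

PUSH 8  : 8
POP     : (empty)
PUSH 4  : 4
PUSH 5  : 4 5
MUL     : 20
STORE 2 : (empty)
PUSH 10 : 10
PUSH 12 : 10 12
PUSH -8 : 10 12 -8
MUL     : 10 -96
STORE 2 : 10
DUP     : 10 10
SWAP    : 10 10
OVER    : 10 10 10
DIV     : 10 1
SWAP    : 1 10
SWAP    : 10 1

[10, 1]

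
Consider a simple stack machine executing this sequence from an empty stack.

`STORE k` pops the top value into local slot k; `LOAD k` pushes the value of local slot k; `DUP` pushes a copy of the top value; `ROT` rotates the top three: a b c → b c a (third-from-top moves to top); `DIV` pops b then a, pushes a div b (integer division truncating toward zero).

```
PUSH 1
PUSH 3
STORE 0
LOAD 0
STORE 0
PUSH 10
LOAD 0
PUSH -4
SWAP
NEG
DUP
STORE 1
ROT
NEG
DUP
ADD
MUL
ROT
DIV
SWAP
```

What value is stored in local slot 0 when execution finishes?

PUSH 1  -> 1
PUSH 3  -> 1 3
STORE 0 -> 1
LOAD 0  -> 1 3
STORE 0 -> 1
PUSH 10 -> 1 10
LOAD 0  -> 1 10 3
PUSH -4 -> 1 10 3 -4
SWAP    -> 1 10 -4 3
NEG     -> 1 10 -4 -3
DUP     -> 1 10 -4 -3 -3
STORE 1 -> 1 10 -4 -3
ROT     -> 1 -4 -3 10
NEG     -> 1 -4 -3 -10
DUP     -> 1 -4 -3 -10 -10
ADD     -> 1 -4 -3 -20
MUL     -> 1 -4 60
ROT     -> -4 60 1
DIV     -> -4 60
SWAP    -> 60 -4

3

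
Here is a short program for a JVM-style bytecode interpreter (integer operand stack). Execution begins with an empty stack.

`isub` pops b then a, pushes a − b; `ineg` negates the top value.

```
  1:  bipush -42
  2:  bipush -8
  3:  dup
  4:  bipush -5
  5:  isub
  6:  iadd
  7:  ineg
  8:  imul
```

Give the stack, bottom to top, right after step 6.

[-42, -11]

bipush -42 → -42
bipush -8  → -42 -8
dup        → -42 -8 -8
bipush -5  → -42 -8 -8 -5
isub       → -42 -8 -3
iadd       → -42 -11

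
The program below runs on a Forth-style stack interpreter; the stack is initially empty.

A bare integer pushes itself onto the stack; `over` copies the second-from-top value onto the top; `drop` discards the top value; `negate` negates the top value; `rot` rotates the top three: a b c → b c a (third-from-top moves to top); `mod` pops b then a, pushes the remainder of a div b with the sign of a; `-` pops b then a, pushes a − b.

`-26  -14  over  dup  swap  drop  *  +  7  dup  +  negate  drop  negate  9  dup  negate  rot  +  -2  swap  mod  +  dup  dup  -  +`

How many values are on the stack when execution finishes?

1

-26     [-26]
-14     [-26, -14]
over    [-26, -14, -26]
dup     [-26, -14, -26, -26]
swap    [-26, -14, -26, -26]
drop    [-26, -14, -26]
*       [-26, 364]
+       [338]
7       [338, 7]
dup     [338, 7, 7]
+       [338, 14]
negate  [338, -14]
drop    [338]
negate  [-338]
9       [-338, 9]
dup     [-338, 9, 9]
negate  [-338, 9, -9]
rot     [9, -9, -338]
+       [9, -347]
-2      [9, -347, -2]
swap    [9, -2, -347]
mod     [9, -2]
+       [7]
dup     [7, 7]
dup     [7, 7, 7]
-       [7, 0]
+       [7]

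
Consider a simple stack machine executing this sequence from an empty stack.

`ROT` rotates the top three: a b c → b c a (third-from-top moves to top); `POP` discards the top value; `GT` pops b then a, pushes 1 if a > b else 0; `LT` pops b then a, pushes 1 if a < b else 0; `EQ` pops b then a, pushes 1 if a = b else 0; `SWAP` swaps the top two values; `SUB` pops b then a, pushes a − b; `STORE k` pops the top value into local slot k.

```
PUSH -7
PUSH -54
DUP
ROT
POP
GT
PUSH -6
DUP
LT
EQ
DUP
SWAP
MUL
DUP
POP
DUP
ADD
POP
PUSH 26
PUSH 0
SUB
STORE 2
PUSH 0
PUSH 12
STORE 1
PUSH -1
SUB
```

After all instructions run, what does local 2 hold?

26

PUSH -7  -> -7
PUSH -54 -> -7 -54
DUP      -> -7 -54 -54
ROT      -> -54 -54 -7
POP      -> -54 -54
GT       -> 0
PUSH -6  -> 0 -6
DUP      -> 0 -6 -6
LT       -> 0 0
EQ       -> 1
DUP      -> 1 1
SWAP     -> 1 1
MUL      -> 1
DUP      -> 1 1
POP      -> 1
DUP      -> 1 1
ADD      -> 2
POP      -> (empty)
PUSH 26  -> 26
PUSH 0   -> 26 0
SUB      -> 26
STORE 2  -> (empty)
PUSH 0   -> 0
PUSH 12  -> 0 12
STORE 1  -> 0
PUSH -1  -> 0 -1
SUB      -> 1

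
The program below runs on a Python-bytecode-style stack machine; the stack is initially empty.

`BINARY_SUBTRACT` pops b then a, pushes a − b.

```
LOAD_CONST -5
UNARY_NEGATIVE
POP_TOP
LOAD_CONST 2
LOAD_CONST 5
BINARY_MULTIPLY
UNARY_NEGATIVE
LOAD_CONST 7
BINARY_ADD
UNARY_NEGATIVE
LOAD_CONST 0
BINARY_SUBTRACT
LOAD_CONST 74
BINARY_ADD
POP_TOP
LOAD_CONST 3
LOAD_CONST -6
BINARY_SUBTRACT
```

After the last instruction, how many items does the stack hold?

1

LOAD_CONST -5    -5
UNARY_NEGATIVE   5
POP_TOP          (empty)
LOAD_CONST 2     2
LOAD_CONST 5     2 5
BINARY_MULTIPLY  10
UNARY_NEGATIVE   -10
LOAD_CONST 7     -10 7
BINARY_ADD       -3
UNARY_NEGATIVE   3
LOAD_CONST 0     3 0
BINARY_SUBTRACT  3
LOAD_CONST 74    3 74
BINARY_ADD       77
POP_TOP          (empty)
LOAD_CONST 3     3
LOAD_CONST -6    3 -6
BINARY_SUBTRACT  9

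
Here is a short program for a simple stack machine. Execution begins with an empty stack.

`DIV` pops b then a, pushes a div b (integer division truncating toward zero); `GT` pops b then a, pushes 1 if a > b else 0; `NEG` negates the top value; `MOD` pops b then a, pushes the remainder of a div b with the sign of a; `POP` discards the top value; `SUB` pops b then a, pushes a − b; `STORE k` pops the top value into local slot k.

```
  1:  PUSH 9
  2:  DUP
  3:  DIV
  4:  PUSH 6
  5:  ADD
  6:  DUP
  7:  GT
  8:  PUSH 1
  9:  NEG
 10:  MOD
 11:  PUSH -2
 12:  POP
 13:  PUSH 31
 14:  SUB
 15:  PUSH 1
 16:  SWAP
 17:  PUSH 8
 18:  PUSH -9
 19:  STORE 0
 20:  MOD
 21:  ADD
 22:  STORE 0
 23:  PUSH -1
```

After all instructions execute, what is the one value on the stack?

PUSH 9  → [9]
DUP     → [9, 9]
DIV     → [1]
PUSH 6  → [1, 6]
ADD     → [7]
DUP     → [7, 7]
GT      → [0]
PUSH 1  → [0, 1]
NEG     → [0, -1]
MOD     → [0]
PUSH -2 → [0, -2]
POP     → [0]
PUSH 31 → [0, 31]
SUB     → [-31]
PUSH 1  → [-31, 1]
SWAP    → [1, -31]
PUSH 8  → [1, -31, 8]
PUSH -9 → [1, -31, 8, -9]
STORE 0 → [1, -31, 8]
MOD     → [1, -7]
ADD     → [-6]
STORE 0 → []
PUSH -1 → [-1]

-1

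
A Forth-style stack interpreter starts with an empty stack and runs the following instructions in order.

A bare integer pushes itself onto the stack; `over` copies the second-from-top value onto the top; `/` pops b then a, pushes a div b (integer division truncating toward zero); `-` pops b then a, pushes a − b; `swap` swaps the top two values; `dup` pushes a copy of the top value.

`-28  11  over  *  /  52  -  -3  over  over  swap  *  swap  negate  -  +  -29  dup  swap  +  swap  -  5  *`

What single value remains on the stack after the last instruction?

-28     -28
11      -28 11
over    -28 11 -28
*       -28 -308
/       0
52      0 52
-       -52
-3      -52 -3
over    -52 -3 -52
over    -52 -3 -52 -3
swap    -52 -3 -3 -52
*       -52 -3 156
swap    -52 156 -3
negate  -52 156 3
-       -52 153
+       101
-29     101 -29
dup     101 -29 -29
swap    101 -29 -29
+       101 -58
swap    -58 101
-       -159
5       -159 5
*       -795

-795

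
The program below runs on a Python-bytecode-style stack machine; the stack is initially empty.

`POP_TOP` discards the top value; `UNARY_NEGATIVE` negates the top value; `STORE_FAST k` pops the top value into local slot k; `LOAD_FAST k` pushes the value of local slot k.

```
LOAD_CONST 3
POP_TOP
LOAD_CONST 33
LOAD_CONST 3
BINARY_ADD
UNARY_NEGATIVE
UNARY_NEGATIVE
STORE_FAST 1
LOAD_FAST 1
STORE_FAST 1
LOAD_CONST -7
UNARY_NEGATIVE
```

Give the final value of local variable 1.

36

LOAD_CONST 3   : 3
POP_TOP        : (empty)
LOAD_CONST 33  : 33
LOAD_CONST 3   : 33 3
BINARY_ADD     : 36
UNARY_NEGATIVE : -36
UNARY_NEGATIVE : 36
STORE_FAST 1   : (empty)
LOAD_FAST 1    : 36
STORE_FAST 1   : (empty)
LOAD_CONST -7  : -7
UNARY_NEGATIVE : 7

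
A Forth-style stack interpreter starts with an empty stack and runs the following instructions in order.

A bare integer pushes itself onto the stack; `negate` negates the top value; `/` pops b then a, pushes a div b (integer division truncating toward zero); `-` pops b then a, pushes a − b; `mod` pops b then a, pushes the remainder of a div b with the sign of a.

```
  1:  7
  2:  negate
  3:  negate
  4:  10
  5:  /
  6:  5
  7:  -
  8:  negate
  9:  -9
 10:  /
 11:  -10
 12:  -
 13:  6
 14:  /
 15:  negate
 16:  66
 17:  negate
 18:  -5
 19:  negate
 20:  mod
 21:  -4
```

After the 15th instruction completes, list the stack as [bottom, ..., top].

7       7
negate  -7
negate  7
10      7 10
/       0
5       0 5
-       -5
negate  5
-9      5 -9
/       0
-10     0 -10
-       10
6       10 6
/       1
negate  -1

[-1]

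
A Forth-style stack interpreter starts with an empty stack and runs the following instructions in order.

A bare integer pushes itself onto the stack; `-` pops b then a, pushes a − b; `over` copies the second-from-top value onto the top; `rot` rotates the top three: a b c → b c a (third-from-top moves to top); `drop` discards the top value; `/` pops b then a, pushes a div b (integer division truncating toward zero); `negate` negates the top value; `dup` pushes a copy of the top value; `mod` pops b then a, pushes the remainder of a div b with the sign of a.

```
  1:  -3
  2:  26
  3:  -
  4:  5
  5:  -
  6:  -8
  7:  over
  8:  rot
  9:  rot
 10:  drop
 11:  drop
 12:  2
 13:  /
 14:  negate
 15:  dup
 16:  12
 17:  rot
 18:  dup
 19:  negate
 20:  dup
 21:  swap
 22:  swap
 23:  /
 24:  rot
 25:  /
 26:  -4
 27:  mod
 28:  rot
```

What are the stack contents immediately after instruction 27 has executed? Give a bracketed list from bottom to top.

[17, 17, 0]

-3     : [-3]
26     : [-3, 26]
-      : [-29]
5      : [-29, 5]
-      : [-34]
-8     : [-34, -8]
over   : [-34, -8, -34]
rot    : [-8, -34, -34]
rot    : [-34, -34, -8]
drop   : [-34, -34]
drop   : [-34]
2      : [-34, 2]
/      : [-17]
negate : [17]
dup    : [17, 17]
12     : [17, 17, 12]
rot    : [17, 12, 17]
dup    : [17, 12, 17, 17]
negate : [17, 12, 17, -17]
dup    : [17, 12, 17, -17, -17]
swap   : [17, 12, 17, -17, -17]
swap   : [17, 12, 17, -17, -17]
/      : [17, 12, 17, 1]
rot    : [17, 17, 1, 12]
/      : [17, 17, 0]
-4     : [17, 17, 0, -4]
mod    : [17, 17, 0]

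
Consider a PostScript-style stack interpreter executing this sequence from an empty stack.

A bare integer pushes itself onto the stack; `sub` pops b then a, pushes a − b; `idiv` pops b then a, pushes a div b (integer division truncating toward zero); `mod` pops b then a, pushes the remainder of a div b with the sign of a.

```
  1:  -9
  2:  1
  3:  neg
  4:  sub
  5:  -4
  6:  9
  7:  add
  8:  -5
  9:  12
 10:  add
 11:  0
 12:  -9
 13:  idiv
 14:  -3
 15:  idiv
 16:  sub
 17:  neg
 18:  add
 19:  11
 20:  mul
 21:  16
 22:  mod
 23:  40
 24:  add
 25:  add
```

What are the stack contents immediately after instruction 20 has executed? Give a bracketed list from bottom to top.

[-8, -22]

-9   -> [-9]
1    -> [-9, 1]
neg  -> [-9, -1]
sub  -> [-8]
-4   -> [-8, -4]
9    -> [-8, -4, 9]
add  -> [-8, 5]
-5   -> [-8, 5, -5]
12   -> [-8, 5, -5, 12]
add  -> [-8, 5, 7]
0    -> [-8, 5, 7, 0]
-9   -> [-8, 5, 7, 0, -9]
idiv -> [-8, 5, 7, 0]
-3   -> [-8, 5, 7, 0, -3]
idiv -> [-8, 5, 7, 0]
sub  -> [-8, 5, 7]
neg  -> [-8, 5, -7]
add  -> [-8, -2]
11   -> [-8, -2, 11]
mul  -> [-8, -22]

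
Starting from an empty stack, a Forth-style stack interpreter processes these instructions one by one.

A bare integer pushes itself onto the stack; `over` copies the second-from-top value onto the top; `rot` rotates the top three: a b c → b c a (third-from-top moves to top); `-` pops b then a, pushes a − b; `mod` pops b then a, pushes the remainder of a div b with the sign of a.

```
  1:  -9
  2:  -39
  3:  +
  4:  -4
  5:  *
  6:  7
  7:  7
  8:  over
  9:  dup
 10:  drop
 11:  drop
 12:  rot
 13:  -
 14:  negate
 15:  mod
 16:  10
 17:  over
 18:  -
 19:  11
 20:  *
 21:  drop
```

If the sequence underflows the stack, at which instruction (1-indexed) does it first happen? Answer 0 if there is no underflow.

0

-9      -9
-39     -9 -39
+       -48
-4      -48 -4
*       192
7       192 7
7       192 7 7
over    192 7 7 7
dup     192 7 7 7 7
drop    192 7 7 7
drop    192 7 7
rot     7 7 192
-       7 -185
negate  7 185
mod     7
10      7 10
over    7 10 7
-       7 3
11      7 3 11
*       7 33
drop    7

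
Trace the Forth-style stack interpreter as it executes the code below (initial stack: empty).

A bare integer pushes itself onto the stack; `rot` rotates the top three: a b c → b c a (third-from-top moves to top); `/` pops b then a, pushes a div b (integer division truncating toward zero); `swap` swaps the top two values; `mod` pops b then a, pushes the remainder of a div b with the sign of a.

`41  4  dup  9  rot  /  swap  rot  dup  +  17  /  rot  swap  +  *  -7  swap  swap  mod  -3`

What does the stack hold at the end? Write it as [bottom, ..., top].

41   → 41
4    → 41 4
dup  → 41 4 4
9    → 41 4 4 9
rot  → 41 4 9 4
/    → 41 4 2
swap → 41 2 4
rot  → 2 4 41
dup  → 2 4 41 41
+    → 2 4 82
17   → 2 4 82 17
/    → 2 4 4
rot  → 4 4 2
swap → 4 2 4
+    → 4 6
*    → 24
-7   → 24 -7
swap → -7 24
swap → 24 -7
mod  → 3
-3   → 3 -3

[3, -3]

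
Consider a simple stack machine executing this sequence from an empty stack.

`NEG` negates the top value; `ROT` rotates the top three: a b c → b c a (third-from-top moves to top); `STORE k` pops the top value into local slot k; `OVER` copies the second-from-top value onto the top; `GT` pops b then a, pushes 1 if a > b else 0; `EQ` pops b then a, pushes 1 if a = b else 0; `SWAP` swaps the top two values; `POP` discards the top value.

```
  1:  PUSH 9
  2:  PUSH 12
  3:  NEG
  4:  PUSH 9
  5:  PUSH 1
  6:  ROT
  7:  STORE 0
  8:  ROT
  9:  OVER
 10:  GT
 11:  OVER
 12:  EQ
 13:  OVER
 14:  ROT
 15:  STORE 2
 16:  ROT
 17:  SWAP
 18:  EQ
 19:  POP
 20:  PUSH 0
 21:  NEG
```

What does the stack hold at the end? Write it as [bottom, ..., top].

[1, 0]

PUSH 9   9
PUSH 12  9 12
NEG      9 -12
PUSH 9   9 -12 9
PUSH 1   9 -12 9 1
ROT      9 9 1 -12
STORE 0  9 9 1
ROT      9 1 9
OVER     9 1 9 1
GT       9 1 1
OVER     9 1 1 1
EQ       9 1 1
OVER     9 1 1 1
ROT      9 1 1 1
STORE 2  9 1 1
ROT      1 1 9
SWAP     1 9 1
EQ       1 0
POP      1
PUSH 0   1 0
NEG      1 0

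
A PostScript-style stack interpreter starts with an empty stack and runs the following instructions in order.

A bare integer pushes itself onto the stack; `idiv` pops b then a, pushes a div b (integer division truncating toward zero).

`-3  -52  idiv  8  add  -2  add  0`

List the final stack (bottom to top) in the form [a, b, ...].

[6, 0]

-3   -> [-3]
-52  -> [-3, -52]
idiv -> [0]
8    -> [0, 8]
add  -> [8]
-2   -> [8, -2]
add  -> [6]
0    -> [6, 0]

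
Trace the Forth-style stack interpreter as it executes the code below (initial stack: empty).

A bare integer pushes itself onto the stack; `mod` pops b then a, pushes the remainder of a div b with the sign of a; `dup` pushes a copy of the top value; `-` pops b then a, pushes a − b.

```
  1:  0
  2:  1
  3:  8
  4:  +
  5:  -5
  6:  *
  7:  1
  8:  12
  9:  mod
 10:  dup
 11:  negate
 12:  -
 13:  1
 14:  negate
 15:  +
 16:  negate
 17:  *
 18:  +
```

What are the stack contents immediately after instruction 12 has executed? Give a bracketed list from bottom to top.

[0, -45, 2]

0       [0]
1       [0, 1]
8       [0, 1, 8]
+       [0, 9]
-5      [0, 9, -5]
*       [0, -45]
1       [0, -45, 1]
12      [0, -45, 1, 12]
mod     [0, -45, 1]
dup     [0, -45, 1, 1]
negate  [0, -45, 1, -1]
-       [0, -45, 2]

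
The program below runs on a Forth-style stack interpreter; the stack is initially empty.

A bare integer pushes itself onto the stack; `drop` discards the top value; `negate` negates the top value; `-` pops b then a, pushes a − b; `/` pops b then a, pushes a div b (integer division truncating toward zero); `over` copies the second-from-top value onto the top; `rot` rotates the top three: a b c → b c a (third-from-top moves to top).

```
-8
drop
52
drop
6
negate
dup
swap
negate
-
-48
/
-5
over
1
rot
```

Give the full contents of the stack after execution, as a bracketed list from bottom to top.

[0, 0, 1, -5]

-8     → -8
drop   → (empty)
52     → 52
drop   → (empty)
6      → 6
negate → -6
dup    → -6 -6
swap   → -6 -6
negate → -6 6
-      → -12
-48    → -12 -48
/      → 0
-5     → 0 -5
over   → 0 -5 0
1      → 0 -5 0 1
rot    → 0 0 1 -5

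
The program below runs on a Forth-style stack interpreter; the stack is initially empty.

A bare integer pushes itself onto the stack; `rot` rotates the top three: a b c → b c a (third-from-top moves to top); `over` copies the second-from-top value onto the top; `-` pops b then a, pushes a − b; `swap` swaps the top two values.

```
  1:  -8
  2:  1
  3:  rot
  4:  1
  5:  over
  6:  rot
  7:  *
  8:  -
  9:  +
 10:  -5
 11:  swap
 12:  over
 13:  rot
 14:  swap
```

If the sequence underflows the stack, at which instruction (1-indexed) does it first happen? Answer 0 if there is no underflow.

3

-8 : [-8]
1  : [-8, 1]
rot  — needs 3 operands, stack has 2 → underflow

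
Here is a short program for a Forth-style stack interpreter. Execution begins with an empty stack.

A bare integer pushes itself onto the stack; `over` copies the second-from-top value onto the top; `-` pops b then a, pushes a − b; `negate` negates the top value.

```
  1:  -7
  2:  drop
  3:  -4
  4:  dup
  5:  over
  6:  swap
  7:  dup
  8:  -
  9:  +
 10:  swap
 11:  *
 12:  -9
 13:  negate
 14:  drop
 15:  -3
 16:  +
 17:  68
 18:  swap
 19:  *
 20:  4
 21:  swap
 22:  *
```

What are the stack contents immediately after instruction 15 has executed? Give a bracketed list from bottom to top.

[16, -3]

-7     → [-7]
drop   → []
-4     → [-4]
dup    → [-4, -4]
over   → [-4, -4, -4]
swap   → [-4, -4, -4]
dup    → [-4, -4, -4, -4]
-      → [-4, -4, 0]
+      → [-4, -4]
swap   → [-4, -4]
*      → [16]
-9     → [16, -9]
negate → [16, 9]
drop   → [16]
-3     → [16, -3]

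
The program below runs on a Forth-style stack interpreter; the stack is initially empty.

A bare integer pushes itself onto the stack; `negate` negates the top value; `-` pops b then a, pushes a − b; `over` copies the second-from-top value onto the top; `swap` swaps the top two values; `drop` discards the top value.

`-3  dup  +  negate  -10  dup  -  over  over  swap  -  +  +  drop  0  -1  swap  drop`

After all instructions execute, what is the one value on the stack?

-3     -> -3
dup    -> -3 -3
+      -> -6
negate -> 6
-10    -> 6 -10
dup    -> 6 -10 -10
-      -> 6 0
over   -> 6 0 6
over   -> 6 0 6 0
swap   -> 6 0 0 6
-      -> 6 0 -6
+      -> 6 -6
+      -> 0
drop   -> (empty)
0      -> 0
-1     -> 0 -1
swap   -> -1 0
drop   -> -1

-1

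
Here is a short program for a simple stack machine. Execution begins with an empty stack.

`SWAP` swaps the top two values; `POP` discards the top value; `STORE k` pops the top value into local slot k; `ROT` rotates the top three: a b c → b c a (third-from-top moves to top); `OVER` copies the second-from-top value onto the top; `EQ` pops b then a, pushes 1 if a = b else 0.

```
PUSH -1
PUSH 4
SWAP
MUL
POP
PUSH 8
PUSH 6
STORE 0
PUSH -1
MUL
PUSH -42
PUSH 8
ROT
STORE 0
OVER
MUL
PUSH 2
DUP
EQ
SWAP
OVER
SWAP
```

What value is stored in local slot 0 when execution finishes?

-8

PUSH -1  → [-1]
PUSH 4   → [-1, 4]
SWAP     → [4, -1]
MUL      → [-4]
POP      → []
PUSH 8   → [8]
PUSH 6   → [8, 6]
STORE 0  → [8]
PUSH -1  → [8, -1]
MUL      → [-8]
PUSH -42 → [-8, -42]
PUSH 8   → [-8, -42, 8]
ROT      → [-42, 8, -8]
STORE 0  → [-42, 8]
OVER     → [-42, 8, -42]
MUL      → [-42, -336]
PUSH 2   → [-42, -336, 2]
DUP      → [-42, -336, 2, 2]
EQ       → [-42, -336, 1]
SWAP     → [-42, 1, -336]
OVER     → [-42, 1, -336, 1]
SWAP     → [-42, 1, 1, -336]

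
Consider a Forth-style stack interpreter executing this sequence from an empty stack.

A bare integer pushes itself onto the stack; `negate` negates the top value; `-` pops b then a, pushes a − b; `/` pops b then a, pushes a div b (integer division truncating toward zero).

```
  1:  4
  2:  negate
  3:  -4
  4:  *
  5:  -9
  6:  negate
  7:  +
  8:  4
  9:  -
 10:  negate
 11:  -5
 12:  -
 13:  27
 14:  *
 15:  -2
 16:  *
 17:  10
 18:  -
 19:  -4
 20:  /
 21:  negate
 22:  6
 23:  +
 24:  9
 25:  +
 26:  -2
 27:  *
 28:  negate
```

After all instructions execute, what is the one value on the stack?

456

4      → 4
negate → -4
-4     → -4 -4
*      → 16
-9     → 16 -9
negate → 16 9
+      → 25
4      → 25 4
-      → 21
negate → -21
-5     → -21 -5
-      → -16
27     → -16 27
*      → -432
-2     → -432 -2
*      → 864
10     → 864 10
-      → 854
-4     → 854 -4
/      → -213
negate → 213
6      → 213 6
+      → 219
9      → 219 9
+      → 228
-2     → 228 -2
*      → -456
negate → 456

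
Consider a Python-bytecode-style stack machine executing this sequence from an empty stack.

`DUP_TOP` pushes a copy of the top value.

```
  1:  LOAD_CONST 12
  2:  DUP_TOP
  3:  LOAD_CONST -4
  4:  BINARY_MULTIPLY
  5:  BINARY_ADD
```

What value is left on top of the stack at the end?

LOAD_CONST 12    12
DUP_TOP          12 12
LOAD_CONST -4    12 12 -4
BINARY_MULTIPLY  12 -48
BINARY_ADD       -36

-36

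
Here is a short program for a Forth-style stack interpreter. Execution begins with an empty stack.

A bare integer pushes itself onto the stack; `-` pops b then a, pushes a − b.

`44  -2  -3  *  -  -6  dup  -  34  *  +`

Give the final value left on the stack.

38

44   44
-2   44 -2
-3   44 -2 -3
*    44 6
-    38
-6   38 -6
dup  38 -6 -6
-    38 0
34   38 0 34
*    38 0
+    38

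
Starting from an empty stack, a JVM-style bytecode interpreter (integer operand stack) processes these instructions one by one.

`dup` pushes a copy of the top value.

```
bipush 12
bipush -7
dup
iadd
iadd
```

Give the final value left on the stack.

-2

bipush 12  [12]
bipush -7  [12, -7]
dup        [12, -7, -7]
iadd       [12, -14]
iadd       [-2]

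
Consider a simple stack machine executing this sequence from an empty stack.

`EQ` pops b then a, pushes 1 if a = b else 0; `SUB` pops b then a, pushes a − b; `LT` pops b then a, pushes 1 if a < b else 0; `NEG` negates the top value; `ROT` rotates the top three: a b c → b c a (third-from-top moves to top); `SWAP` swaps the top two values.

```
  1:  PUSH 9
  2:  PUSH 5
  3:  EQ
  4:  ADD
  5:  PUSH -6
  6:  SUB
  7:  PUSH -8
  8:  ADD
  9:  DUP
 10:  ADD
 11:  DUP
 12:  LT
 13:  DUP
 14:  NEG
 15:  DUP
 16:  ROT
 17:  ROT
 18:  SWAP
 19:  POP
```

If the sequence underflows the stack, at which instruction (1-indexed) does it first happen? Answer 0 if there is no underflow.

PUSH 9 -> [9]
PUSH 5 -> [9, 5]
EQ     -> [0]
ADD  — needs 2 operands, stack has 1 → underflow

4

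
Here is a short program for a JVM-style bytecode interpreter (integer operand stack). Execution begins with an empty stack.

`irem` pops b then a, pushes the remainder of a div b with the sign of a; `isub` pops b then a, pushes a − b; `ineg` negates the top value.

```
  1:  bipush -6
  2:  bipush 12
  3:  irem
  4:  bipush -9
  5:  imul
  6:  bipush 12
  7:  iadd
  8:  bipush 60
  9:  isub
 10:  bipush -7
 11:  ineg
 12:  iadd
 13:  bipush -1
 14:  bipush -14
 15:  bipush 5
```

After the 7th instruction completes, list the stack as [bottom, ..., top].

[66]

bipush -6 → [-6]
bipush 12 → [-6, 12]
irem      → [-6]
bipush -9 → [-6, -9]
imul      → [54]
bipush 12 → [54, 12]
iadd      → [66]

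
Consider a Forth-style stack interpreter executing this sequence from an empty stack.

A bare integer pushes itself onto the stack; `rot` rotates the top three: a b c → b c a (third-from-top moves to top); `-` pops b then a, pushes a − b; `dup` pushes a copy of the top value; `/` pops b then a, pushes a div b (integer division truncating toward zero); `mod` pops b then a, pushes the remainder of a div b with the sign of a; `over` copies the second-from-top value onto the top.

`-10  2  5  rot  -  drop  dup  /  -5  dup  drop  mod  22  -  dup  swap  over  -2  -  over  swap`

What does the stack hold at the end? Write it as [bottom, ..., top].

-10   [-10]
2     [-10, 2]
5     [-10, 2, 5]
rot   [2, 5, -10]
-     [2, 15]
drop  [2]
dup   [2, 2]
/     [1]
-5    [1, -5]
dup   [1, -5, -5]
drop  [1, -5]
mod   [1]
22    [1, 22]
-     [-21]
dup   [-21, -21]
swap  [-21, -21]
over  [-21, -21, -21]
-2    [-21, -21, -21, -2]
-     [-21, -21, -19]
over  [-21, -21, -19, -21]
swap  [-21, -21, -21, -19]

[-21, -21, -21, -19]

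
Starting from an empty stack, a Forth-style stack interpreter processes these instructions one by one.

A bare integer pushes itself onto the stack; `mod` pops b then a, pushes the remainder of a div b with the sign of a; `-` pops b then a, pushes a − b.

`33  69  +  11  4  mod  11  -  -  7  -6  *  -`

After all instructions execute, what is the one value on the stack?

33  : [33]
69  : [33, 69]
+   : [102]
11  : [102, 11]
4   : [102, 11, 4]
mod : [102, 3]
11  : [102, 3, 11]
-   : [102, -8]
-   : [110]
7   : [110, 7]
-6  : [110, 7, -6]
*   : [110, -42]
-   : [152]

152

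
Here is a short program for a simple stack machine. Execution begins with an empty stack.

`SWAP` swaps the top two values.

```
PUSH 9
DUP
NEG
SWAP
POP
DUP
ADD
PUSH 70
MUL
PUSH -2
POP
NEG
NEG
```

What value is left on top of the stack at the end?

-1260

PUSH 9  : [9]
DUP     : [9, 9]
NEG     : [9, -9]
SWAP    : [-9, 9]
POP     : [-9]
DUP     : [-9, -9]
ADD     : [-18]
PUSH 70 : [-18, 70]
MUL     : [-1260]
PUSH -2 : [-1260, -2]
POP     : [-1260]
NEG     : [1260]
NEG     : [-1260]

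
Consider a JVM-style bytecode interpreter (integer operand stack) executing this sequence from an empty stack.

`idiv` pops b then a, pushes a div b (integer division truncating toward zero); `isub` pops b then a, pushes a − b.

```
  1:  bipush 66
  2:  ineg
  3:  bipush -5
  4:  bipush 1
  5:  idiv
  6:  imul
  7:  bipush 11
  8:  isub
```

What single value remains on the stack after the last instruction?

319

bipush 66  66
ineg       -66
bipush -5  -66 -5
bipush 1   -66 -5 1
idiv       -66 -5
imul       330
bipush 11  330 11
isub       319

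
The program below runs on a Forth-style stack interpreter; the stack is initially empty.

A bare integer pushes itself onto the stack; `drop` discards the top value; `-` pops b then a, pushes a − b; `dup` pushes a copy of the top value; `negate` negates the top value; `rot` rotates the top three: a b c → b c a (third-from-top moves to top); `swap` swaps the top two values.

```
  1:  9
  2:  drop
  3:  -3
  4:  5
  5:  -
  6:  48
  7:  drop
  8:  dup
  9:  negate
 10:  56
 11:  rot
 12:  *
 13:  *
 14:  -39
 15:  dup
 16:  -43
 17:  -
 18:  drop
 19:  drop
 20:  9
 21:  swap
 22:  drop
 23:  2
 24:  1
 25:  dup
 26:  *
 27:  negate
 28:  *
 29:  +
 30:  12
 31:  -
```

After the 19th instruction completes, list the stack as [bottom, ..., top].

[-3584]

9      → 9
drop   → (empty)
-3     → -3
5      → -3 5
-      → -8
48     → -8 48
drop   → -8
dup    → -8 -8
negate → -8 8
56     → -8 8 56
rot    → 8 56 -8
*      → 8 -448
*      → -3584
-39    → -3584 -39
dup    → -3584 -39 -39
-43    → -3584 -39 -39 -43
-      → -3584 -39 4
drop   → -3584 -39
drop   → -3584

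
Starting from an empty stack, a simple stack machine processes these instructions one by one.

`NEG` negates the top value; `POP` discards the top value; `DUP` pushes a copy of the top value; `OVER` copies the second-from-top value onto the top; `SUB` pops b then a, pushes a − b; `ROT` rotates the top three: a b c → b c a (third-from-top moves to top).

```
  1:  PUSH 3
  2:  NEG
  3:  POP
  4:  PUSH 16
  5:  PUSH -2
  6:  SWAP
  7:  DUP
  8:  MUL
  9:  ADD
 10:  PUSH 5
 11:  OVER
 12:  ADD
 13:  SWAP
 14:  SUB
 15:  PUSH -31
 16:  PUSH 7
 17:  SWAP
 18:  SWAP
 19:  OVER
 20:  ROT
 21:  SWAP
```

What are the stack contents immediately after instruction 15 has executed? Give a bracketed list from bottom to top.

PUSH 3   -> 3
NEG      -> -3
POP      -> (empty)
PUSH 16  -> 16
PUSH -2  -> 16 -2
SWAP     -> -2 16
DUP      -> -2 16 16
MUL      -> -2 256
ADD      -> 254
PUSH 5   -> 254 5
OVER     -> 254 5 254
ADD      -> 254 259
SWAP     -> 259 254
SUB      -> 5
PUSH -31 -> 5 -31

[5, -31]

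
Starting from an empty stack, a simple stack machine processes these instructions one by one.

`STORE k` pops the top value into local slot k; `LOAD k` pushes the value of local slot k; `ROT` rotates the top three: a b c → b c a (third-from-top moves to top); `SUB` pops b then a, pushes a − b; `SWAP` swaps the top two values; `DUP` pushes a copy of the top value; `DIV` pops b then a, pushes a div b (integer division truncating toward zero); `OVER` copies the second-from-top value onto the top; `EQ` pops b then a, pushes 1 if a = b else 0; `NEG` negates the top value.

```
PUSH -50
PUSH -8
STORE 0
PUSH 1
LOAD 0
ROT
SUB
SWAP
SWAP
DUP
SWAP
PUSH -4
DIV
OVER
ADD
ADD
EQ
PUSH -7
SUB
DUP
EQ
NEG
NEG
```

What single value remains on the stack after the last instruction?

1

PUSH -50 → -50
PUSH -8  → -50 -8
STORE 0  → -50
PUSH 1   → -50 1
LOAD 0   → -50 1 -8
ROT      → 1 -8 -50
SUB      → 1 42
SWAP     → 42 1
SWAP     → 1 42
DUP      → 1 42 42
SWAP     → 1 42 42
PUSH -4  → 1 42 42 -4
DIV      → 1 42 -10
OVER     → 1 42 -10 42
ADD      → 1 42 32
ADD      → 1 74
EQ       → 0
PUSH -7  → 0 -7
SUB      → 7
DUP      → 7 7
EQ       → 1
NEG      → -1
NEG      → 1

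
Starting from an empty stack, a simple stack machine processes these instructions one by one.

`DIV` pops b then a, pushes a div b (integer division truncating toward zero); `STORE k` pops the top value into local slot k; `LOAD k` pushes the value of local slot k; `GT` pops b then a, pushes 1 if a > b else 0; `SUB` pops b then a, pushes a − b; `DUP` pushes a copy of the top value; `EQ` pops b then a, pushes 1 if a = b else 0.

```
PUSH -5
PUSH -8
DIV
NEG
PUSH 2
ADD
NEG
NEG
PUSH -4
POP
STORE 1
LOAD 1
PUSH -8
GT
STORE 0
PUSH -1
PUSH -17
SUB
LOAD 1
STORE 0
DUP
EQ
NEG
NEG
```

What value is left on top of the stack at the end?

PUSH -5   -5
PUSH -8   -5 -8
DIV       0
NEG       0
PUSH 2    0 2
ADD       2
NEG       -2
NEG       2
PUSH -4   2 -4
POP       2
STORE 1   (empty)
LOAD 1    2
PUSH -8   2 -8
GT        1
STORE 0   (empty)
PUSH -1   -1
PUSH -17  -1 -17
SUB       16
LOAD 1    16 2
STORE 0   16
DUP       16 16
EQ        1
NEG       -1
NEG       1

1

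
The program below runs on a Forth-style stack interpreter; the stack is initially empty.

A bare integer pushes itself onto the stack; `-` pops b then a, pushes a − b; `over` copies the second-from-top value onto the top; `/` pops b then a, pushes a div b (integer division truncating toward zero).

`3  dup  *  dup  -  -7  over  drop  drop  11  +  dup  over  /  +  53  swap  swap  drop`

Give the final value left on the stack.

3     [3]
dup   [3, 3]
*     [9]
dup   [9, 9]
-     [0]
-7    [0, -7]
over  [0, -7, 0]
drop  [0, -7]
drop  [0]
11    [0, 11]
+     [11]
dup   [11, 11]
over  [11, 11, 11]
/     [11, 1]
+     [12]
53    [12, 53]
swap  [53, 12]
swap  [12, 53]
drop  [12]

12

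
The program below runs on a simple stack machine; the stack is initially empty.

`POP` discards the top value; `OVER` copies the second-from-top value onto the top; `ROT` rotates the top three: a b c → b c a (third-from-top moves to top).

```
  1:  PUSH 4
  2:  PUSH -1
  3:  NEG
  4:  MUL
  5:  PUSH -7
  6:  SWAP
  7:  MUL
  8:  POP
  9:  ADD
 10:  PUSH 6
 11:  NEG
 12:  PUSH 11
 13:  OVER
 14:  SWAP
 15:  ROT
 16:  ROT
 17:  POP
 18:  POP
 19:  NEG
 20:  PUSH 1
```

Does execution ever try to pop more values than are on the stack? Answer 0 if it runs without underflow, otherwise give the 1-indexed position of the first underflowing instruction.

9

PUSH 4  : [4]
PUSH -1 : [4, -1]
NEG     : [4, 1]
MUL     : [4]
PUSH -7 : [4, -7]
SWAP    : [-7, 4]
MUL     : [-28]
POP     : []
ADD  — needs 2 operands, stack has 0 → underflow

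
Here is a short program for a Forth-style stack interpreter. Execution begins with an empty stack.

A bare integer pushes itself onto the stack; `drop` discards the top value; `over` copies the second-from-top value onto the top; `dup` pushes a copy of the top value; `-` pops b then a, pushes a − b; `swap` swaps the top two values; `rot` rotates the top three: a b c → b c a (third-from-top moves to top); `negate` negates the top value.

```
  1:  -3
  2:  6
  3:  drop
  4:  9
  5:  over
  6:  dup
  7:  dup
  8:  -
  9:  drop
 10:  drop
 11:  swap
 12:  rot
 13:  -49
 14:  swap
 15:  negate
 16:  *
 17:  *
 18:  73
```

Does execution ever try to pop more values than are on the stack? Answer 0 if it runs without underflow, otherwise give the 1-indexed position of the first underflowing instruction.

12

-3    [-3]
6     [-3, 6]
drop  [-3]
9     [-3, 9]
over  [-3, 9, -3]
dup   [-3, 9, -3, -3]
dup   [-3, 9, -3, -3, -3]
-     [-3, 9, -3, 0]
drop  [-3, 9, -3]
drop  [-3, 9]
swap  [9, -3]
rot  — needs 3 operands, stack has 2 → underflow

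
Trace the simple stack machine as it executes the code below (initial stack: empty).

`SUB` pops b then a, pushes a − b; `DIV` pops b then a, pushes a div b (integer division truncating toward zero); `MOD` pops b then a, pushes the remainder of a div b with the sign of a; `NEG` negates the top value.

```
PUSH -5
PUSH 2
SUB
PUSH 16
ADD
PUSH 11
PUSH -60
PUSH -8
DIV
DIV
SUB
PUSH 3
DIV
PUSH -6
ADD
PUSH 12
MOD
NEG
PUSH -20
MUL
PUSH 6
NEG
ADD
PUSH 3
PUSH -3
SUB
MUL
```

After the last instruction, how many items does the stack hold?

1

PUSH -5  -> [-5]
PUSH 2   -> [-5, 2]
SUB      -> [-7]
PUSH 16  -> [-7, 16]
ADD      -> [9]
PUSH 11  -> [9, 11]
PUSH -60 -> [9, 11, -60]
PUSH -8  -> [9, 11, -60, -8]
DIV      -> [9, 11, 7]
DIV      -> [9, 1]
SUB      -> [8]
PUSH 3   -> [8, 3]
DIV      -> [2]
PUSH -6  -> [2, -6]
ADD      -> [-4]
PUSH 12  -> [-4, 12]
MOD      -> [-4]
NEG      -> [4]
PUSH -20 -> [4, -20]
MUL      -> [-80]
PUSH 6   -> [-80, 6]
NEG      -> [-80, -6]
ADD      -> [-86]
PUSH 3   -> [-86, 3]
PUSH -3  -> [-86, 3, -3]
SUB      -> [-86, 6]
MUL      -> [-516]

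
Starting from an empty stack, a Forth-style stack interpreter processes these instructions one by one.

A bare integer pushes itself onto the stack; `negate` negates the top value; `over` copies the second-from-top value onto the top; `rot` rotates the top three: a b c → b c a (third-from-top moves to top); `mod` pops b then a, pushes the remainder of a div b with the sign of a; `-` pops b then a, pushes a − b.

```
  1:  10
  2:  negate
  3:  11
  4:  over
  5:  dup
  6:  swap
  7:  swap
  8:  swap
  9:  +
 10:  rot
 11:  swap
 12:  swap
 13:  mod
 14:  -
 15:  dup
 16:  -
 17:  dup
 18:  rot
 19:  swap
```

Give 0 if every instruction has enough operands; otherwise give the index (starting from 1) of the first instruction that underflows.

10     : 10
negate : -10
11     : -10 11
over   : -10 11 -10
dup    : -10 11 -10 -10
swap   : -10 11 -10 -10
swap   : -10 11 -10 -10
swap   : -10 11 -10 -10
+      : -10 11 -20
rot    : 11 -20 -10
swap   : 11 -10 -20
swap   : 11 -20 -10
mod    : 11 0
-      : 11
dup    : 11 11
-      : 0
dup    : 0 0
rot  — needs 3 operands, stack has 2 → underflow

18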